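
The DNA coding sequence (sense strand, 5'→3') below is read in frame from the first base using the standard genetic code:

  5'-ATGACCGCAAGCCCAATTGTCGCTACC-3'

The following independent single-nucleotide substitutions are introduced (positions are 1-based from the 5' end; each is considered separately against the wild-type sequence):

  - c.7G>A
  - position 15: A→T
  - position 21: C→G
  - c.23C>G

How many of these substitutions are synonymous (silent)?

2

Codon 3: GCA (Ala) → ACA (Thr) — missense.
Codon 5: CCA (Pro) → CCT (Pro) — synonymous.
Codon 7: GTC (Val) → GTG (Val) — synonymous.
Codon 8: GCT (Ala) → GGT (Gly) — missense.
Synonymous: 2 of 4.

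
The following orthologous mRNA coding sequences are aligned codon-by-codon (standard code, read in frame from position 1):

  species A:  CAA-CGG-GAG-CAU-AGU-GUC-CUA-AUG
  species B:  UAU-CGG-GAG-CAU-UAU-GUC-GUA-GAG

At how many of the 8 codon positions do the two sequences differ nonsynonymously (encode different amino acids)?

4

Codon 1: CAA Gln / UAU Tyr — nonsynonymous.
Codon 2: CGG Arg / CGG Arg — identical.
Codon 3: GAG Glu / GAG Glu — identical.
Codon 4: CAU His / CAU His — identical.
Codon 5: AGU Ser / UAU Tyr — nonsynonymous.
Codon 6: GUC Val / GUC Val — identical.
Codon 7: CUA Leu / GUA Val — nonsynonymous.
Codon 8: AUG Met / GAG Glu — nonsynonymous.
Nonsynonymous differences: 4.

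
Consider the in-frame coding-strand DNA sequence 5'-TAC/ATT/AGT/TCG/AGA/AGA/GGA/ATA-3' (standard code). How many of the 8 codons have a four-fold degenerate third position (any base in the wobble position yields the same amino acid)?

Codon 1 TAC (Tyr): third position 2-fold.
Codon 2 ATT (Ile): third position 3-fold.
Codon 3 AGT (Ser): third position 2-fold.
Codon 4 TCG (Ser): third position 4-fold.
Codon 5 AGA (Arg): third position 2-fold.
Codon 6 AGA (Arg): third position 2-fold.
Codon 7 GGA (Gly): third position 4-fold.
Codon 8 ATA (Ile): third position 3-fold.
Four-fold degenerate third positions: 2.

2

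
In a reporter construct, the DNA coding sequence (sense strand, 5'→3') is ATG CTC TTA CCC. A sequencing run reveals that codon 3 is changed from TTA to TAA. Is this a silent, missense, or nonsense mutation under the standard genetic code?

Position 8 falls in codon 3: TTA → Leu.
After the substitution the codon is TAA → Stop.
The new codon is a stop codon, so this is a nonsense mutation.

nonsense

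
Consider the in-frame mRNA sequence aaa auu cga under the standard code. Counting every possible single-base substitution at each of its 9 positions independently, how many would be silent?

7

Codon 1 (AAA, Lys): 1 synonymous substitution.
Codon 2 (AUU, Ile): 2 synonymous substitutions.
Codon 3 (CGA, Arg): 4 synonymous substitutions.
Total: 1 + 2 + 4 = 7.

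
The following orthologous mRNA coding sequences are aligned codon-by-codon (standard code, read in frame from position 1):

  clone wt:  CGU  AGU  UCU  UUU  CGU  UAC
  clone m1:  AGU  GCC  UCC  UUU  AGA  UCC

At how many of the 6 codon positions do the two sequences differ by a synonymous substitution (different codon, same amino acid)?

Codon 1: CGU Arg / AGU Ser — nonsynonymous.
Codon 2: AGU Ser / GCC Ala — nonsynonymous.
Codon 3: UCU Ser / UCC Ser — synonymous.
Codon 4: UUU Phe / UUU Phe — identical.
Codon 5: CGU Arg / AGA Arg — synonymous.
Codon 6: UAC Tyr / UCC Ser — nonsynonymous.
Synonymous differences: 2.

2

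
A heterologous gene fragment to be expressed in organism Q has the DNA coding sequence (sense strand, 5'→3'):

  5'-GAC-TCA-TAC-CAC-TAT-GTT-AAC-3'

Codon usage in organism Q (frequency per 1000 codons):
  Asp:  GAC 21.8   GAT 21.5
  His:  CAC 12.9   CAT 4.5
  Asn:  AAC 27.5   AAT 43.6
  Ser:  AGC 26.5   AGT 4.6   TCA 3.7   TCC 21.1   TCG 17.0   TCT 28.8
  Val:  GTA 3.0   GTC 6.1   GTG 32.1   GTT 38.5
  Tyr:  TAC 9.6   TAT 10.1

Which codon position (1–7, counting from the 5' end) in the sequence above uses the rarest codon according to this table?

Codon 1 GAC (Asp): 21.8 per 1000.
Codon 2 TCA (Ser): 3.7 per 1000.
Codon 3 TAC (Tyr): 9.6 per 1000.
Codon 4 CAC (His): 12.9 per 1000.
Codon 5 TAT (Tyr): 10.1 per 1000.
Codon 6 GTT (Val): 38.5 per 1000.
Codon 7 AAC (Asn): 27.5 per 1000.
Lowest frequency is 3.7 at codon 2.

2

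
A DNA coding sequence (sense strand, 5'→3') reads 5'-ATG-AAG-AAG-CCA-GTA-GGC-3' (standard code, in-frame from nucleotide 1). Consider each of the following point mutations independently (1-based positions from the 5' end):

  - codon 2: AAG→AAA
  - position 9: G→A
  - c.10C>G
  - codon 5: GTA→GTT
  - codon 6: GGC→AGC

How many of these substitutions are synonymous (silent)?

Codon 2: AAG (Lys) → AAA (Lys) — synonymous.
Codon 3: AAG (Lys) → AAA (Lys) — synonymous.
Codon 4: CCA (Pro) → GCA (Ala) — missense.
Codon 5: GTA (Val) → GTT (Val) — synonymous.
Codon 6: GGC (Gly) → AGC (Ser) — missense.
Synonymous: 3 of 5.

3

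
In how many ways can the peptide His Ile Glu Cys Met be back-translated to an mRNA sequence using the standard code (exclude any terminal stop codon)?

24

His: 2 codons.
Ile: 3 codons.
Glu: 2 codons.
Cys: 2 codons.
Met: 1 codon.
2 × 3 × 2 × 2 × 1 = 24.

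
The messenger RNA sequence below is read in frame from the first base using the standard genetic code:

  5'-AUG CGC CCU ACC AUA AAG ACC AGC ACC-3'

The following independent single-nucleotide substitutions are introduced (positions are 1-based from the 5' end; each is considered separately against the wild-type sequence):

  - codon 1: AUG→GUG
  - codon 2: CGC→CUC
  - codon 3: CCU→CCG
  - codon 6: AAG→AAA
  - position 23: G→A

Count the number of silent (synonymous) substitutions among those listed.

Codon 1: AUG (Met) → GUG (Val) — missense.
Codon 2: CGC (Arg) → CUC (Leu) — missense.
Codon 3: CCU (Pro) → CCG (Pro) — synonymous.
Codon 6: AAG (Lys) → AAA (Lys) — synonymous.
Codon 8: AGC (Ser) → AAC (Asn) — missense.
Synonymous: 2 of 5.

2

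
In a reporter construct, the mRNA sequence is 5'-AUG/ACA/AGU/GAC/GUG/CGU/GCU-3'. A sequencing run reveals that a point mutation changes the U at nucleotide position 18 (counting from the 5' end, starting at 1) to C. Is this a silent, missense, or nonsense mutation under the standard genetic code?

silent

Position 18 falls in codon 6: CGU → Arg.
After the substitution the codon is CGC → Arg.
Both encode Arg, so the change is synonymous.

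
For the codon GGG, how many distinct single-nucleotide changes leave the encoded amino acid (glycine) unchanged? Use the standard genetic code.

3

Position 1: none → 0 synonymous.
Position 2: none → 0 synonymous.
Position 3: GGU, GGC, GGA → 3 synonymous.
Total: 0 + 0 + 3 = 3.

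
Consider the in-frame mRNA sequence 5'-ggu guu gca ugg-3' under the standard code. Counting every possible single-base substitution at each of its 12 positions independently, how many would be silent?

9

Codon 1 (GGU, Gly): 3 synonymous substitutions.
Codon 2 (GUU, Val): 3 synonymous substitutions.
Codon 3 (GCA, Ala): 3 synonymous substitutions.
Codon 4 (UGG, Trp): 0 synonymous substitutions.
Total: 3 + 3 + 3 + 0 = 9.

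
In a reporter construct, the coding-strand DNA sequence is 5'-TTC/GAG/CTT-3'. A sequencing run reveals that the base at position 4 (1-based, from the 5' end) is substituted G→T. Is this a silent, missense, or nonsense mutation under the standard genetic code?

Position 4 falls in codon 2: GAG → Glu.
After the substitution the codon is TAG → Stop.
The new codon is a stop codon, so this is a nonsense mutation.

nonsense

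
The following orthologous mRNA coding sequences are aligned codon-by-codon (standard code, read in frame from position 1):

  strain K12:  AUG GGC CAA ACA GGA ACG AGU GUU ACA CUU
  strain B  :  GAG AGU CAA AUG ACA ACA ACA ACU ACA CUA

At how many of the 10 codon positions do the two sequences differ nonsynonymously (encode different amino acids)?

Codon 1: AUG Met / GAG Glu — nonsynonymous.
Codon 2: GGC Gly / AGU Ser — nonsynonymous.
Codon 3: CAA Gln / CAA Gln — identical.
Codon 4: ACA Thr / AUG Met — nonsynonymous.
Codon 5: GGA Gly / ACA Thr — nonsynonymous.
Codon 6: ACG Thr / ACA Thr — synonymous.
Codon 7: AGU Ser / ACA Thr — nonsynonymous.
Codon 8: GUU Val / ACU Thr — nonsynonymous.
Codon 9: ACA Thr / ACA Thr — identical.
Codon 10: CUU Leu / CUA Leu — synonymous.
Nonsynonymous differences: 6.

6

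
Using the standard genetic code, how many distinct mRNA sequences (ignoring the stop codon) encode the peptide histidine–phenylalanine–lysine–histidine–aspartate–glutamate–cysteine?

128

His: 2 codons.
Phe: 2 codons.
Lys: 2 codons.
His: 2 codons.
Asp: 2 codons.
Glu: 2 codons.
Cys: 2 codons.
2 × 2 × 2 × 2 × 2 × 2 × 2 = 128.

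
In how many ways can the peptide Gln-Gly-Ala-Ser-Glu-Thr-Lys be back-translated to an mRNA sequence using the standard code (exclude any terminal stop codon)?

Gln: 2 codons.
Gly: 4 codons.
Ala: 4 codons.
Ser: 6 codons.
Glu: 2 codons.
Thr: 4 codons.
Lys: 2 codons.
2 × 4 × 4 × 6 × 2 × 4 × 2 = 3072.

3072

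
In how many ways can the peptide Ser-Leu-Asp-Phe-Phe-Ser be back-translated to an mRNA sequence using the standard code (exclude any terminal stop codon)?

1728

Ser: 6 codons.
Leu: 6 codons.
Asp: 2 codons.
Phe: 2 codons.
Phe: 2 codons.
Ser: 6 codons.
6 × 6 × 2 × 2 × 2 × 6 = 1728.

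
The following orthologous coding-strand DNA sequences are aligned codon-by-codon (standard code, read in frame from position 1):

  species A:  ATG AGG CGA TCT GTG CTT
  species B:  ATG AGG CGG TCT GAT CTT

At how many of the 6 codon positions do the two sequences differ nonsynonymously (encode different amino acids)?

1

Codon 1: ATG Met / ATG Met — identical.
Codon 2: AGG Arg / AGG Arg — identical.
Codon 3: CGA Arg / CGG Arg — synonymous.
Codon 4: TCT Ser / TCT Ser — identical.
Codon 5: GTG Val / GAT Asp — nonsynonymous.
Codon 6: CTT Leu / CTT Leu — identical.
Nonsynonymous differences: 1.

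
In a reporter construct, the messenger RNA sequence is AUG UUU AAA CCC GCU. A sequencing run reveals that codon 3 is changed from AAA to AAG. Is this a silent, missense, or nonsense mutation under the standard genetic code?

silent

Position 9 falls in codon 3: AAA → Lys.
After the substitution the codon is AAG → Lys.
Both encode Lys, so the change is synonymous.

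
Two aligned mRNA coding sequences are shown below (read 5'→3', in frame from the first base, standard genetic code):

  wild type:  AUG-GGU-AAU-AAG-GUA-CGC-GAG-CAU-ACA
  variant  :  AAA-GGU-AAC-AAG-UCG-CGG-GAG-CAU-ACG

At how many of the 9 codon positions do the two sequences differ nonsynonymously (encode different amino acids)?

2

Codon 1: AUG Met / AAA Lys — nonsynonymous.
Codon 2: GGU Gly / GGU Gly — identical.
Codon 3: AAU Asn / AAC Asn — synonymous.
Codon 4: AAG Lys / AAG Lys — identical.
Codon 5: GUA Val / UCG Ser — nonsynonymous.
Codon 6: CGC Arg / CGG Arg — synonymous.
Codon 7: GAG Glu / GAG Glu — identical.
Codon 8: CAU His / CAU His — identical.
Codon 9: ACA Thr / ACG Thr — synonymous.
Nonsynonymous differences: 2.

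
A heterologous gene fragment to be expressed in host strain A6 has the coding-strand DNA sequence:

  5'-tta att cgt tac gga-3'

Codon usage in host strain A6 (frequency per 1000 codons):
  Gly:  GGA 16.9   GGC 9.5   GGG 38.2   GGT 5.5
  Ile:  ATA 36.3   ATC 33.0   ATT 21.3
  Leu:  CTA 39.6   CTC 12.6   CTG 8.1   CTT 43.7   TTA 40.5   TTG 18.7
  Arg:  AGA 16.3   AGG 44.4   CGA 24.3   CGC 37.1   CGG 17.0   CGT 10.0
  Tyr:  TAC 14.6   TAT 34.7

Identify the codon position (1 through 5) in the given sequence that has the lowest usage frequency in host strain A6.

Codon 1 TTA (Leu): 40.5 per 1000.
Codon 2 ATT (Ile): 21.3 per 1000.
Codon 3 CGT (Arg): 10.0 per 1000.
Codon 4 TAC (Tyr): 14.6 per 1000.
Codon 5 GGA (Gly): 16.9 per 1000.
Lowest frequency is 10.0 at codon 3.

3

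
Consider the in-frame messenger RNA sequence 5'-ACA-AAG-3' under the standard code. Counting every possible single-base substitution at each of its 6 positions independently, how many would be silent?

Codon 1 (ACA, Thr): 3 synonymous substitutions.
Codon 2 (AAG, Lys): 1 synonymous substitution.
Total: 3 + 1 = 4.

4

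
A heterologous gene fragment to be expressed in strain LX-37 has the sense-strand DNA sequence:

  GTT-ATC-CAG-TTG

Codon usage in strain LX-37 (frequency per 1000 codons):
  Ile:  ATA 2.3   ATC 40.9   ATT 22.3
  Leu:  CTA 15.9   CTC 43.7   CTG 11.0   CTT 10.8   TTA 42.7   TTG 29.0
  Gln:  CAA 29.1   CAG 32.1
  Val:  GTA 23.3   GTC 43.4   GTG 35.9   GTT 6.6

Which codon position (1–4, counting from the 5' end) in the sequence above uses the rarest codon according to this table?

1

Codon 1 GTT (Val): 6.6 per 1000.
Codon 2 ATC (Ile): 40.9 per 1000.
Codon 3 CAG (Gln): 32.1 per 1000.
Codon 4 TTG (Leu): 29.0 per 1000.
Lowest frequency is 6.6 at codon 1.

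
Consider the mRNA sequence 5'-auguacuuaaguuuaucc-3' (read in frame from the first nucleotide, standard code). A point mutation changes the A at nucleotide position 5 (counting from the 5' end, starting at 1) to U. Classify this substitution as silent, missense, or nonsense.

Position 5 falls in codon 2: UAC → Tyr.
After the substitution the codon is UUC → Phe.
Tyr ≠ Phe, so this is a missense mutation.

missense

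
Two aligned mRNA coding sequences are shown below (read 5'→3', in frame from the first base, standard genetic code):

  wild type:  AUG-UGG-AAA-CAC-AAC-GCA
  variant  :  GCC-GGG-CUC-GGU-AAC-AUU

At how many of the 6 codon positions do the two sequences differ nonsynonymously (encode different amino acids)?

Codon 1: AUG Met / GCC Ala — nonsynonymous.
Codon 2: UGG Trp / GGG Gly — nonsynonymous.
Codon 3: AAA Lys / CUC Leu — nonsynonymous.
Codon 4: CAC His / GGU Gly — nonsynonymous.
Codon 5: AAC Asn / AAC Asn — identical.
Codon 6: GCA Ala / AUU Ile — nonsynonymous.
Nonsynonymous differences: 5.

5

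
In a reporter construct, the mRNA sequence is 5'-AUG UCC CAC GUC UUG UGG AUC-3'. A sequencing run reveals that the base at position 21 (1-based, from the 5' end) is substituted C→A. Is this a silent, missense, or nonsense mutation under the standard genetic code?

silent

Position 21 falls in codon 7: AUC → Ile.
After the substitution the codon is AUA → Ile.
Both encode Ile, so the change is synonymous.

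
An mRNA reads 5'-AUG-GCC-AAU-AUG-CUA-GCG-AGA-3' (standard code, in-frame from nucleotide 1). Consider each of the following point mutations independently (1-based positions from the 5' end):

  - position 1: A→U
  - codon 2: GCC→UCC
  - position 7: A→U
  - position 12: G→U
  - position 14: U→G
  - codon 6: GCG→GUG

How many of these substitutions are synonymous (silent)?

Codon 1: AUG (Met) → UUG (Leu) — missense.
Codon 2: GCC (Ala) → UCC (Ser) — missense.
Codon 3: AAU (Asn) → UAU (Tyr) — missense.
Codon 4: AUG (Met) → AUU (Ile) — missense.
Codon 5: CUA (Leu) → CGA (Arg) — missense.
Codon 6: GCG (Ala) → GUG (Val) — missense.
Synonymous: 0 of 6.

0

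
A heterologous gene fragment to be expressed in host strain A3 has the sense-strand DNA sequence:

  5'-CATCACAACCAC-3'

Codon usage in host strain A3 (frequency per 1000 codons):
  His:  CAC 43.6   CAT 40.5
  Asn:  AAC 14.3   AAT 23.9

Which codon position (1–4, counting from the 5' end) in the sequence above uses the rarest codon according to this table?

3

Codon 1 CAT (His): 40.5 per 1000.
Codon 2 CAC (His): 43.6 per 1000.
Codon 3 AAC (Asn): 14.3 per 1000.
Codon 4 CAC (His): 43.6 per 1000.
Lowest frequency is 14.3 at codon 3.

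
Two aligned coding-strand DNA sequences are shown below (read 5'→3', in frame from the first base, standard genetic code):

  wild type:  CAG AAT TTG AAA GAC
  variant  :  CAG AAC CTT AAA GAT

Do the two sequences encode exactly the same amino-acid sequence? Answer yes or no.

Codon 1: CAG Gln / CAG Gln — identical.
Codon 2: AAT Asn / AAC Asn — synonymous.
Codon 3: TTG Leu / CTT Leu — synonymous.
Codon 4: AAA Lys / AAA Lys — identical.
Codon 5: GAC Asp / GAT Asp — synonymous.
Nonsynonymous differences: 0 → same protein.

yes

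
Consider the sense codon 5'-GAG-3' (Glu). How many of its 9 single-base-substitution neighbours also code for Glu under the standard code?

Position 1: none → 0 synonymous.
Position 2: none → 0 synonymous.
Position 3: GAA → 1 synonymous.
Total: 0 + 0 + 1 = 1.

1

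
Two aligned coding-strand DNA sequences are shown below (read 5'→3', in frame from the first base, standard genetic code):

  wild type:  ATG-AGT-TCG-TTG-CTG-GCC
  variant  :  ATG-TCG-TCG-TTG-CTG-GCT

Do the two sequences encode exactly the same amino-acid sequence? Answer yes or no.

Codon 1: ATG Met / ATG Met — identical.
Codon 2: AGT Ser / TCG Ser — synonymous.
Codon 3: TCG Ser / TCG Ser — identical.
Codon 4: TTG Leu / TTG Leu — identical.
Codon 5: CTG Leu / CTG Leu — identical.
Codon 6: GCC Ala / GCT Ala — synonymous.
Nonsynonymous differences: 0 → same protein.

yes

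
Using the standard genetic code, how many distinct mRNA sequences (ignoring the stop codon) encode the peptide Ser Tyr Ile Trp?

Ser: 6 codons.
Tyr: 2 codons.
Ile: 3 codons.
Trp: 1 codon.
6 × 2 × 3 × 1 = 36.

36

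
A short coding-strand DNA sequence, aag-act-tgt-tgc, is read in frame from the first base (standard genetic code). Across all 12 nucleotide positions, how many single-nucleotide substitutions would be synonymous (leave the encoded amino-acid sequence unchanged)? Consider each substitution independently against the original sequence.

Codon 1 (AAG, Lys): 1 synonymous substitution.
Codon 2 (ACT, Thr): 3 synonymous substitutions.
Codon 3 (TGT, Cys): 1 synonymous substitution.
Codon 4 (TGC, Cys): 1 synonymous substitution.
Total: 1 + 3 + 1 + 1 = 6.

6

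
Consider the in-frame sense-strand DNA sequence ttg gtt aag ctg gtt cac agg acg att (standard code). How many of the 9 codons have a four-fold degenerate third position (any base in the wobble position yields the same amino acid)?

4

Codon 1 TTG (Leu): third position 2-fold.
Codon 2 GTT (Val): third position 4-fold.
Codon 3 AAG (Lys): third position 2-fold.
Codon 4 CTG (Leu): third position 4-fold.
Codon 5 GTT (Val): third position 4-fold.
Codon 6 CAC (His): third position 2-fold.
Codon 7 AGG (Arg): third position 2-fold.
Codon 8 ACG (Thr): third position 4-fold.
Codon 9 ATT (Ile): third position 3-fold.
Four-fold degenerate third positions: 4.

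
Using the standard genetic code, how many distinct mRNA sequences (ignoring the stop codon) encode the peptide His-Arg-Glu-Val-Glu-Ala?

768

His: 2 codons.
Arg: 6 codons.
Glu: 2 codons.
Val: 4 codons.
Glu: 2 codons.
Ala: 4 codons.
2 × 6 × 2 × 4 × 2 × 4 = 768.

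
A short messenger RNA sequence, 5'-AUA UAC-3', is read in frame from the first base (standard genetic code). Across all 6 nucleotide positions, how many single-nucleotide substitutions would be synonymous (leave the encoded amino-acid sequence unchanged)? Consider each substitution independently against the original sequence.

3

Codon 1 (AUA, Ile): 2 synonymous substitutions.
Codon 2 (UAC, Tyr): 1 synonymous substitution.
Total: 2 + 1 = 3.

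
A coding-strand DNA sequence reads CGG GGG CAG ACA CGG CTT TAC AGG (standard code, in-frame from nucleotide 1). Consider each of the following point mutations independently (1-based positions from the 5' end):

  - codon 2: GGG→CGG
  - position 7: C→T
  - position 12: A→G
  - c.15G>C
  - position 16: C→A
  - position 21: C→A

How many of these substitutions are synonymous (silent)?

Codon 2: GGG (Gly) → CGG (Arg) — missense.
Codon 3: CAG (Gln) → TAG (Stop) — nonsense.
Codon 4: ACA (Thr) → ACG (Thr) — synonymous.
Codon 5: CGG (Arg) → CGC (Arg) — synonymous.
Codon 6: CTT (Leu) → ATT (Ile) — missense.
Codon 7: TAC (Tyr) → TAA (Stop) — nonsense.
Synonymous: 2 of 6.

2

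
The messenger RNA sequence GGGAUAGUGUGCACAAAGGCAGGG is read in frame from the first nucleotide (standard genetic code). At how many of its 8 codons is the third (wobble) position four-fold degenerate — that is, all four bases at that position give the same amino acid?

5

Codon 1 GGG (Gly): third position 4-fold.
Codon 2 AUA (Ile): third position 3-fold.
Codon 3 GUG (Val): third position 4-fold.
Codon 4 UGC (Cys): third position 2-fold.
Codon 5 ACA (Thr): third position 4-fold.
Codon 6 AAG (Lys): third position 2-fold.
Codon 7 GCA (Ala): third position 4-fold.
Codon 8 GGG (Gly): third position 4-fold.
Four-fold degenerate third positions: 5.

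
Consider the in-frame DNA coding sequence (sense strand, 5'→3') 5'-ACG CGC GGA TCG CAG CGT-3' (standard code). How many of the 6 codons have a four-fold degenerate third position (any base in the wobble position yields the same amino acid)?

5

Codon 1 ACG (Thr): third position 4-fold.
Codon 2 CGC (Arg): third position 4-fold.
Codon 3 GGA (Gly): third position 4-fold.
Codon 4 TCG (Ser): third position 4-fold.
Codon 5 CAG (Gln): third position 2-fold.
Codon 6 CGT (Arg): third position 4-fold.
Four-fold degenerate third positions: 5.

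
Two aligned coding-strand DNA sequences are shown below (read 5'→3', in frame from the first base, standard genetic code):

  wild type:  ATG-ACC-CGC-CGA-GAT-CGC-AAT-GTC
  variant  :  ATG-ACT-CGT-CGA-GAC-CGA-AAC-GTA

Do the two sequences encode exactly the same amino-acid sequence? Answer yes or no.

yes

Codon 1: ATG Met / ATG Met — identical.
Codon 2: ACC Thr / ACT Thr — synonymous.
Codon 3: CGC Arg / CGT Arg — synonymous.
Codon 4: CGA Arg / CGA Arg — identical.
Codon 5: GAT Asp / GAC Asp — synonymous.
Codon 6: CGC Arg / CGA Arg — synonymous.
Codon 7: AAT Asn / AAC Asn — synonymous.
Codon 8: GTC Val / GTA Val — synonymous.
Nonsynonymous differences: 0 → same protein.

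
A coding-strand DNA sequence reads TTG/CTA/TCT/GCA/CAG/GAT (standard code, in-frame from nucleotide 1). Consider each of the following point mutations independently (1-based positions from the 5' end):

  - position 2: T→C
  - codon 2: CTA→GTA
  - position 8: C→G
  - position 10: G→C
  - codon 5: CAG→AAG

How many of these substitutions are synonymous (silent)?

0

Codon 1: TTG (Leu) → TCG (Ser) — missense.
Codon 2: CTA (Leu) → GTA (Val) — missense.
Codon 3: TCT (Ser) → TGT (Cys) — missense.
Codon 4: GCA (Ala) → CCA (Pro) — missense.
Codon 5: CAG (Gln) → AAG (Lys) — missense.
Synonymous: 0 of 5.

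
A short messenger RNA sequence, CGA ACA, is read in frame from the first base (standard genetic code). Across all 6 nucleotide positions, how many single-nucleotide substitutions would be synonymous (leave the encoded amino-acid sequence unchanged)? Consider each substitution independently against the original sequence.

7

Codon 1 (CGA, Arg): 4 synonymous substitutions.
Codon 2 (ACA, Thr): 3 synonymous substitutions.
Total: 4 + 3 = 7.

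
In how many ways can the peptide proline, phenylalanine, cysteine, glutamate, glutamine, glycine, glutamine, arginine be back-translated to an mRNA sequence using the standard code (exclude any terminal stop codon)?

3072

Pro: 4 codons.
Phe: 2 codons.
Cys: 2 codons.
Glu: 2 codons.
Gln: 2 codons.
Gly: 4 codons.
Gln: 2 codons.
Arg: 6 codons.
4 × 2 × 2 × 2 × 2 × 4 × 2 × 6 = 3072.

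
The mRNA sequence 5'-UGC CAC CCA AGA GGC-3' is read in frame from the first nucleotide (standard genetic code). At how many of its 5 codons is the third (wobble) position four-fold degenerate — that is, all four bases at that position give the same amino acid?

Codon 1 UGC (Cys): third position 2-fold.
Codon 2 CAC (His): third position 2-fold.
Codon 3 CCA (Pro): third position 4-fold.
Codon 4 AGA (Arg): third position 2-fold.
Codon 5 GGC (Gly): third position 4-fold.
Four-fold degenerate third positions: 2.

2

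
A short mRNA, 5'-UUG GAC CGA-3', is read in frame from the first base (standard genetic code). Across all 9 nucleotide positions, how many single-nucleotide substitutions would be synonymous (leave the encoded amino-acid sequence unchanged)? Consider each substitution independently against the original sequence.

Codon 1 (UUG, Leu): 2 synonymous substitutions.
Codon 2 (GAC, Asp): 1 synonymous substitution.
Codon 3 (CGA, Arg): 4 synonymous substitutions.
Total: 2 + 1 + 4 = 7.

7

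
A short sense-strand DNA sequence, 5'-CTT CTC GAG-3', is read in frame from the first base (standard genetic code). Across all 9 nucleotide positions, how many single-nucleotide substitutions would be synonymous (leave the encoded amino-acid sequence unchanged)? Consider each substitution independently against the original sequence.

Codon 1 (CTT, Leu): 3 synonymous substitutions.
Codon 2 (CTC, Leu): 3 synonymous substitutions.
Codon 3 (GAG, Glu): 1 synonymous substitution.
Total: 3 + 3 + 1 = 7.

7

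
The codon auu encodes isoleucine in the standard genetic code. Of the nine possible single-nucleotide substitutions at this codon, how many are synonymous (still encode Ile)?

2

Position 1: none → 0 synonymous.
Position 2: none → 0 synonymous.
Position 3: AUC, AUA → 2 synonymous.
Total: 0 + 0 + 2 = 2.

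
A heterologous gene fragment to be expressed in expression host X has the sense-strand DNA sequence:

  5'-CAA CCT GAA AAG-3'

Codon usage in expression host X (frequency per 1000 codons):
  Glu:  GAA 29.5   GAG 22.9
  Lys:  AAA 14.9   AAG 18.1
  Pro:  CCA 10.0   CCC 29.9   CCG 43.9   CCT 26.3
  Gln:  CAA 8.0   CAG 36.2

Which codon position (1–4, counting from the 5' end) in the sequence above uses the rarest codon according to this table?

Codon 1 CAA (Gln): 8.0 per 1000.
Codon 2 CCT (Pro): 26.3 per 1000.
Codon 3 GAA (Glu): 29.5 per 1000.
Codon 4 AAG (Lys): 18.1 per 1000.
Lowest frequency is 8.0 at codon 1.

1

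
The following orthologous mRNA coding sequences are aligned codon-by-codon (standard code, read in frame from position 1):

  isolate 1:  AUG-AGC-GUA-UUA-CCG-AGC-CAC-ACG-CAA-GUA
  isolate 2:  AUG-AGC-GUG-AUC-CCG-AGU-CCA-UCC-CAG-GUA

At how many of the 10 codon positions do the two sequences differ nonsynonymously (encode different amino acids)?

3

Codon 1: AUG Met / AUG Met — identical.
Codon 2: AGC Ser / AGC Ser — identical.
Codon 3: GUA Val / GUG Val — synonymous.
Codon 4: UUA Leu / AUC Ile — nonsynonymous.
Codon 5: CCG Pro / CCG Pro — identical.
Codon 6: AGC Ser / AGU Ser — synonymous.
Codon 7: CAC His / CCA Pro — nonsynonymous.
Codon 8: ACG Thr / UCC Ser — nonsynonymous.
Codon 9: CAA Gln / CAG Gln — synonymous.
Codon 10: GUA Val / GUA Val — identical.
Nonsynonymous differences: 3.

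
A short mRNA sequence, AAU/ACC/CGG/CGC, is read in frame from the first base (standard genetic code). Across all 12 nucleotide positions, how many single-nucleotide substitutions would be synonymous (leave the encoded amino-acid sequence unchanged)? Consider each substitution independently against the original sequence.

11

Codon 1 (AAU, Asn): 1 synonymous substitution.
Codon 2 (ACC, Thr): 3 synonymous substitutions.
Codon 3 (CGG, Arg): 4 synonymous substitutions.
Codon 4 (CGC, Arg): 3 synonymous substitutions.
Total: 1 + 3 + 4 + 3 = 11.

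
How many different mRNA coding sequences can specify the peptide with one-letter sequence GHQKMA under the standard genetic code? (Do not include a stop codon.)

Gly: 4 codons.
His: 2 codons.
Gln: 2 codons.
Lys: 2 codons.
Met: 1 codon.
Ala: 4 codons.
4 × 2 × 2 × 2 × 1 × 4 = 128.

128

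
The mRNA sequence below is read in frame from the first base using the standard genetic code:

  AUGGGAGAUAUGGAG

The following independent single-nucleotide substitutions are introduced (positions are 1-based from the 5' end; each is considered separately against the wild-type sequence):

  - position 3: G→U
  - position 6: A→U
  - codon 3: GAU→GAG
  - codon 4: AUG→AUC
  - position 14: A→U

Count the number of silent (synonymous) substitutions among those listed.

Codon 1: AUG (Met) → AUU (Ile) — missense.
Codon 2: GGA (Gly) → GGU (Gly) — synonymous.
Codon 3: GAU (Asp) → GAG (Glu) — missense.
Codon 4: AUG (Met) → AUC (Ile) — missense.
Codon 5: GAG (Glu) → GUG (Val) — missense.
Synonymous: 1 of 5.

1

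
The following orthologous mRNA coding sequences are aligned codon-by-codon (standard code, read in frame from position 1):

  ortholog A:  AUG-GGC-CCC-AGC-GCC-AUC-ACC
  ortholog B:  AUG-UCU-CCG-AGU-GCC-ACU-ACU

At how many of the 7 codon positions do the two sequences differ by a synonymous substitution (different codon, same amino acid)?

Codon 1: AUG Met / AUG Met — identical.
Codon 2: GGC Gly / UCU Ser — nonsynonymous.
Codon 3: CCC Pro / CCG Pro — synonymous.
Codon 4: AGC Ser / AGU Ser — synonymous.
Codon 5: GCC Ala / GCC Ala — identical.
Codon 6: AUC Ile / ACU Thr — nonsynonymous.
Codon 7: ACC Thr / ACU Thr — synonymous.
Synonymous differences: 3.

3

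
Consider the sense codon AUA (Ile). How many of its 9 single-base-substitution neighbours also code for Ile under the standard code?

2

Position 1: none → 0 synonymous.
Position 2: none → 0 synonymous.
Position 3: AUU, AUC → 2 synonymous.
Total: 0 + 0 + 2 = 2.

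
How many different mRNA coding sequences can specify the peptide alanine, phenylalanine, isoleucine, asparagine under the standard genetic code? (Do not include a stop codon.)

Ala: 4 codons.
Phe: 2 codons.
Ile: 3 codons.
Asn: 2 codons.
4 × 2 × 3 × 2 = 48.

48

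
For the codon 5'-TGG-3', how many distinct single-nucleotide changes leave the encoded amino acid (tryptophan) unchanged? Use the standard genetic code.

Position 1: none → 0 synonymous.
Position 2: none → 0 synonymous.
Position 3: none → 0 synonymous.
Total: 0 + 0 + 0 = 0.

0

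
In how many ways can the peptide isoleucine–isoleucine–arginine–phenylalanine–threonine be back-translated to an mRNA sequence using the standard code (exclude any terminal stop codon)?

Ile: 3 codons.
Ile: 3 codons.
Arg: 6 codons.
Phe: 2 codons.
Thr: 4 codons.
3 × 3 × 6 × 2 × 4 = 432.

432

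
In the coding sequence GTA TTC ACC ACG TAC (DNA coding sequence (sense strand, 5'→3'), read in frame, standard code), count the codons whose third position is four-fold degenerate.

3

Codon 1 GTA (Val): third position 4-fold.
Codon 2 TTC (Phe): third position 2-fold.
Codon 3 ACC (Thr): third position 4-fold.
Codon 4 ACG (Thr): third position 4-fold.
Codon 5 TAC (Tyr): third position 2-fold.
Four-fold degenerate third positions: 3.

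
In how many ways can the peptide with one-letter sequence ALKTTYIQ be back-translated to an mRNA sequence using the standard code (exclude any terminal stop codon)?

Ala: 4 codons.
Leu: 6 codons.
Lys: 2 codons.
Thr: 4 codons.
Thr: 4 codons.
Tyr: 2 codons.
Ile: 3 codons.
Gln: 2 codons.
4 × 6 × 2 × 4 × 4 × 2 × 3 × 2 = 9216.

9216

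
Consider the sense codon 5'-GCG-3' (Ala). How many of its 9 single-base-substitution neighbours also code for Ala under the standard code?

Position 1: none → 0 synonymous.
Position 2: none → 0 synonymous.
Position 3: GCU, GCC, GCA → 3 synonymous.
Total: 0 + 0 + 3 = 3.

3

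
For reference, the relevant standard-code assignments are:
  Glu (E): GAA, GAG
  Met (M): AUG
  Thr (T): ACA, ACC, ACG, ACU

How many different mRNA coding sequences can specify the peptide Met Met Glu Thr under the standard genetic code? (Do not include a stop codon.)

Met: 1 codon.
Met: 1 codon.
Glu: 2 codons.
Thr: 4 codons.
1 × 1 × 2 × 4 = 8.

8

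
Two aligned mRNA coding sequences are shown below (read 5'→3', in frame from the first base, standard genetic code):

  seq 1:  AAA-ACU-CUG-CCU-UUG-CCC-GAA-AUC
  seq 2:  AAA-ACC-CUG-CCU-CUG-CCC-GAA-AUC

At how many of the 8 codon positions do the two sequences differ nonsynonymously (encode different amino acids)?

Codon 1: AAA Lys / AAA Lys — identical.
Codon 2: ACU Thr / ACC Thr — synonymous.
Codon 3: CUG Leu / CUG Leu — identical.
Codon 4: CCU Pro / CCU Pro — identical.
Codon 5: UUG Leu / CUG Leu — synonymous.
Codon 6: CCC Pro / CCC Pro — identical.
Codon 7: GAA Glu / GAA Glu — identical.
Codon 8: AUC Ile / AUC Ile — identical.
Nonsynonymous differences: 0.

0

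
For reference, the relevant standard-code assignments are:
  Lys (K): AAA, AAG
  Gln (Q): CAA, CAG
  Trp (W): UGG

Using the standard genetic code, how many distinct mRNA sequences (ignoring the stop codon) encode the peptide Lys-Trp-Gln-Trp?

Lys: 2 codons.
Trp: 1 codon.
Gln: 2 codons.
Trp: 1 codon.
2 × 1 × 2 × 1 = 4.

4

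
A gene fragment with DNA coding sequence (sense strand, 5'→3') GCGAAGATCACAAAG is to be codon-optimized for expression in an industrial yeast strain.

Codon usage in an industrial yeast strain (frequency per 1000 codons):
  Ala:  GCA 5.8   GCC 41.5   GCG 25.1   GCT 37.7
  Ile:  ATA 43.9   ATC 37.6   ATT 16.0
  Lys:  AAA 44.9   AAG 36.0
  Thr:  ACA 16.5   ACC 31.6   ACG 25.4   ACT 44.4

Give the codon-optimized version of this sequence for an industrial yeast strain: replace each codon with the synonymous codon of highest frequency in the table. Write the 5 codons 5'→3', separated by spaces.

Codon 1 (Ala): best is GCC at 41.5.
Codon 2 (Lys): best is AAA at 44.9.
Codon 3 (Ile): best is ATA at 43.9.
Codon 4 (Thr): best is ACT at 44.4.
Codon 5 (Lys): best is AAA at 44.9.

GCC AAA ATA ACT AAA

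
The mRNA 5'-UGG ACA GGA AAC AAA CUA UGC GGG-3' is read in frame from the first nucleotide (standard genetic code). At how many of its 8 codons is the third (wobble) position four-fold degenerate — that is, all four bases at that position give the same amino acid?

Codon 1 UGG (Trp): third position 1-fold.
Codon 2 ACA (Thr): third position 4-fold.
Codon 3 GGA (Gly): third position 4-fold.
Codon 4 AAC (Asn): third position 2-fold.
Codon 5 AAA (Lys): third position 2-fold.
Codon 6 CUA (Leu): third position 4-fold.
Codon 7 UGC (Cys): third position 2-fold.
Codon 8 GGG (Gly): third position 4-fold.
Four-fold degenerate third positions: 4.

4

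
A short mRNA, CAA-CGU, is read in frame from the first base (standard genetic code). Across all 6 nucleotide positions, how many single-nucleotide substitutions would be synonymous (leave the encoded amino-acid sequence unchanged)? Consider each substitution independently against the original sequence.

4

Codon 1 (CAA, Gln): 1 synonymous substitution.
Codon 2 (CGU, Arg): 3 synonymous substitutions.
Total: 1 + 3 = 4.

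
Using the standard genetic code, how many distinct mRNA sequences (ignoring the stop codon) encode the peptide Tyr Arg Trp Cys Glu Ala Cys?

Tyr: 2 codons.
Arg: 6 codons.
Trp: 1 codon.
Cys: 2 codons.
Glu: 2 codons.
Ala: 4 codons.
Cys: 2 codons.
2 × 6 × 1 × 2 × 2 × 4 × 2 = 384.

384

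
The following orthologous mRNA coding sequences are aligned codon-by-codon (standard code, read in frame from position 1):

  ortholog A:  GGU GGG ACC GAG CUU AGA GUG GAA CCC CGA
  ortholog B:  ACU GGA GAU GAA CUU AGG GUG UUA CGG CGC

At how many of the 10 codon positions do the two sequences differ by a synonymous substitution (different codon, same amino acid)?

4

Codon 1: GGU Gly / ACU Thr — nonsynonymous.
Codon 2: GGG Gly / GGA Gly — synonymous.
Codon 3: ACC Thr / GAU Asp — nonsynonymous.
Codon 4: GAG Glu / GAA Glu — synonymous.
Codon 5: CUU Leu / CUU Leu — identical.
Codon 6: AGA Arg / AGG Arg — synonymous.
Codon 7: GUG Val / GUG Val — identical.
Codon 8: GAA Glu / UUA Leu — nonsynonymous.
Codon 9: CCC Pro / CGG Arg — nonsynonymous.
Codon 10: CGA Arg / CGC Arg — synonymous.
Synonymous differences: 4.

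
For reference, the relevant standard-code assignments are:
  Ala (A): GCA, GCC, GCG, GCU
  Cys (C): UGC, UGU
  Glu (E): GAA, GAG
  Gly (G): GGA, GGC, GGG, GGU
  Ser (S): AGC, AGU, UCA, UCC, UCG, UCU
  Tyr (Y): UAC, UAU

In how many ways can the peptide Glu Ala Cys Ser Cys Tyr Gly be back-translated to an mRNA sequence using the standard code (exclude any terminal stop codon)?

Glu: 2 codons.
Ala: 4 codons.
Cys: 2 codons.
Ser: 6 codons.
Cys: 2 codons.
Tyr: 2 codons.
Gly: 4 codons.
2 × 4 × 2 × 6 × 2 × 2 × 4 = 1536.

1536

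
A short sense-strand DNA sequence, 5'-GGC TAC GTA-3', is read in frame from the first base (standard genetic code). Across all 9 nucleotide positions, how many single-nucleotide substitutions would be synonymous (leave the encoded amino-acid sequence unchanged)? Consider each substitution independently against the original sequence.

Codon 1 (GGC, Gly): 3 synonymous substitutions.
Codon 2 (TAC, Tyr): 1 synonymous substitution.
Codon 3 (GTA, Val): 3 synonymous substitutions.
Total: 3 + 1 + 3 = 7.

7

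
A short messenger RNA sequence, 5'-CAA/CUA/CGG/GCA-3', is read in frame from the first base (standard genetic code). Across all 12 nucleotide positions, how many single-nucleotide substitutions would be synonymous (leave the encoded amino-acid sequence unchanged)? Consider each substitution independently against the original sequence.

Codon 1 (CAA, Gln): 1 synonymous substitution.
Codon 2 (CUA, Leu): 4 synonymous substitutions.
Codon 3 (CGG, Arg): 4 synonymous substitutions.
Codon 4 (GCA, Ala): 3 synonymous substitutions.
Total: 1 + 4 + 4 + 3 = 12.

12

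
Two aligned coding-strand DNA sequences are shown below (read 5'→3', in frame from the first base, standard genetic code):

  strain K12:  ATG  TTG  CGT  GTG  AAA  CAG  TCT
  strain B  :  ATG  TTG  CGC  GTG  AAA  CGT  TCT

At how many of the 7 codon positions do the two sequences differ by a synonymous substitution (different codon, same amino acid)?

1

Codon 1: ATG Met / ATG Met — identical.
Codon 2: TTG Leu / TTG Leu — identical.
Codon 3: CGT Arg / CGC Arg — synonymous.
Codon 4: GTG Val / GTG Val — identical.
Codon 5: AAA Lys / AAA Lys — identical.
Codon 6: CAG Gln / CGT Arg — nonsynonymous.
Codon 7: TCT Ser / TCT Ser — identical.
Synonymous differences: 1.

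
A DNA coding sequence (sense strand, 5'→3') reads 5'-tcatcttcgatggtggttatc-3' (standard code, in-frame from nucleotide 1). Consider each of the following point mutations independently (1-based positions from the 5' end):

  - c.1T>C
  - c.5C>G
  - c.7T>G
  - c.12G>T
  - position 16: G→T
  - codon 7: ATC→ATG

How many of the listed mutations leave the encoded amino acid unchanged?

0

Codon 1: TCA (Ser) → CCA (Pro) — missense.
Codon 2: TCT (Ser) → TGT (Cys) — missense.
Codon 3: TCG (Ser) → GCG (Ala) — missense.
Codon 4: ATG (Met) → ATT (Ile) — missense.
Codon 6: GTT (Val) → TTT (Phe) — missense.
Codon 7: ATC (Ile) → ATG (Met) — missense.
Synonymous: 0 of 6.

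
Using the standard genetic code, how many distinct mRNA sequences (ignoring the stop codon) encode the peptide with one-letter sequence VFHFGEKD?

Val: 4 codons.
Phe: 2 codons.
His: 2 codons.
Phe: 2 codons.
Gly: 4 codons.
Glu: 2 codons.
Lys: 2 codons.
Asp: 2 codons.
4 × 2 × 2 × 2 × 4 × 2 × 2 × 2 = 1024.

1024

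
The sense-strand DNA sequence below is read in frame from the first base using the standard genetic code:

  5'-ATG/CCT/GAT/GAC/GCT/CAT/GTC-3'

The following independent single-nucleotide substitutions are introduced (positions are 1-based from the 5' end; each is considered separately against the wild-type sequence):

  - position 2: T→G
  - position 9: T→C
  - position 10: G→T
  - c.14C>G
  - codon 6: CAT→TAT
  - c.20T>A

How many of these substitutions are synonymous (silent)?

Codon 1: ATG (Met) → AGG (Arg) — missense.
Codon 3: GAT (Asp) → GAC (Asp) — synonymous.
Codon 4: GAC (Asp) → TAC (Tyr) — missense.
Codon 5: GCT (Ala) → GGT (Gly) — missense.
Codon 6: CAT (His) → TAT (Tyr) — missense.
Codon 7: GTC (Val) → GAC (Asp) — missense.
Synonymous: 1 of 6.

1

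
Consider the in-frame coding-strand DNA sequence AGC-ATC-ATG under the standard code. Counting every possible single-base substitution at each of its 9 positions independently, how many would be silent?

3

Codon 1 (AGC, Ser): 1 synonymous substitution.
Codon 2 (ATC, Ile): 2 synonymous substitutions.
Codon 3 (ATG, Met): 0 synonymous substitutions.
Total: 1 + 2 + 0 = 3.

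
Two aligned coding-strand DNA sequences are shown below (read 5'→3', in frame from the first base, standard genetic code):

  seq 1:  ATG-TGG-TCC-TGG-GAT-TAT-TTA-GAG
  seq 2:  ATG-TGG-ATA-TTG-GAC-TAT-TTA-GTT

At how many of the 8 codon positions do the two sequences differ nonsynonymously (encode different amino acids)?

3

Codon 1: ATG Met / ATG Met — identical.
Codon 2: TGG Trp / TGG Trp — identical.
Codon 3: TCC Ser / ATA Ile — nonsynonymous.
Codon 4: TGG Trp / TTG Leu — nonsynonymous.
Codon 5: GAT Asp / GAC Asp — synonymous.
Codon 6: TAT Tyr / TAT Tyr — identical.
Codon 7: TTA Leu / TTA Leu — identical.
Codon 8: GAG Glu / GTT Val — nonsynonymous.
Nonsynonymous differences: 3.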